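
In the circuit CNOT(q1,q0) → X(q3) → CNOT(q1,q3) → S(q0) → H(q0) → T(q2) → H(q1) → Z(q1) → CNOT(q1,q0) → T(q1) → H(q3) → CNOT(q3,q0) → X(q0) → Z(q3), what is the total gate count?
14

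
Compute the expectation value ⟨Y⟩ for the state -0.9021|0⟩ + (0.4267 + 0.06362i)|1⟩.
-0.1148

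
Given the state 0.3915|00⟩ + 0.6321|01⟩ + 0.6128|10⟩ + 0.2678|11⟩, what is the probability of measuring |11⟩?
0.07172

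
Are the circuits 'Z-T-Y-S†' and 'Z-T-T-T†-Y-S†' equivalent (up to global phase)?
Yes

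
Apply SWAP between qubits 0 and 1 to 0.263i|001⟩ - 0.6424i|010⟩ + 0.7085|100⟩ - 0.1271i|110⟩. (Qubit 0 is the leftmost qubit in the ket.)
0.263i|001⟩ + 0.7085|010⟩ - 0.6424i|100⟩ - 0.1271i|110⟩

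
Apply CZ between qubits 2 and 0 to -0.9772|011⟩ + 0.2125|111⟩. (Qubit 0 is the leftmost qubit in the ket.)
-0.9772|011⟩ - 0.2125|111⟩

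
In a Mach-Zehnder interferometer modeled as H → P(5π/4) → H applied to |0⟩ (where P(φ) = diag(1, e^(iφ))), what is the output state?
(0.1464 - (1/√8)i)|0⟩ + (0.8536 + (1/√8)i)|1⟩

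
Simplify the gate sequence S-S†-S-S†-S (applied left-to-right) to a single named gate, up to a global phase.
S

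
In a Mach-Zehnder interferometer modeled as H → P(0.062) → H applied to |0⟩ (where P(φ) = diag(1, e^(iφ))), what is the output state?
(0.999 + 0.03098i)|0⟩ + (0.0009607 - 0.03098i)|1⟩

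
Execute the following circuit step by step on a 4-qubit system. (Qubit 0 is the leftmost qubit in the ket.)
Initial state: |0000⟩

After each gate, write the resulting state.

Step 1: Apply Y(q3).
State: i|0001⟩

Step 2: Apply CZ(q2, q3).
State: i|0001⟩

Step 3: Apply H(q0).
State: (1/√2)i|0001⟩ + (1/√2)i|1001⟩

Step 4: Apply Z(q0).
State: (1/√2)i|0001⟩ - (1/√2)i|1001⟩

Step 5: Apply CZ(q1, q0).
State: (1/√2)i|0001⟩ - (1/√2)i|1001⟩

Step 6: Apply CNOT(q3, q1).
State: (1/√2)i|0101⟩ - (1/√2)i|1101⟩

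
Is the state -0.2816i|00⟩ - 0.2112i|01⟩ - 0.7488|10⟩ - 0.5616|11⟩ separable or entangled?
Separable

Writing the state as a|00⟩ + b|01⟩ + c|10⟩ + d|11⟩, it is a product state iff ad − bc = 0.
Here (a, b, c, d) = (-0.2816i, -0.2112i, -0.7488, -0.5616): ad − bc = (-0.2816i)(-0.5616) − (-0.2112i)(-0.7488) = 0, so the state is separable.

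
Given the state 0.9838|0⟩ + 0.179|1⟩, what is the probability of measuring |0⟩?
0.9679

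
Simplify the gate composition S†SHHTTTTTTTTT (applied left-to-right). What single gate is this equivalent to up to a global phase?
T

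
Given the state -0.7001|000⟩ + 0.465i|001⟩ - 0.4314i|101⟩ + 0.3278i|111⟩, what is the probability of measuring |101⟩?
0.1861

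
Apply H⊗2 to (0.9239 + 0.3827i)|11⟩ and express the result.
(0.462 + 0.1914i)|00⟩ + (-0.462 - 0.1914i)|01⟩ + (-0.462 - 0.1914i)|10⟩ + (0.462 + 0.1914i)|11⟩

H⊗2 gives amp(|y⟩) = (1/2) Σ_x (−1)^(x·y) amp(|x⟩), where x·y is the number of positions in which both x and y have a 1.
|00⟩: ((0.9239 + 0.3827i))/2 = (0.462 + 0.1914i)
|01⟩: (-(0.9239 + 0.3827i))/2 = (-0.462 - 0.1914i)
|10⟩: (-(0.9239 + 0.3827i))/2 = (-0.462 - 0.1914i)
|11⟩: ((0.9239 + 0.3827i))/2 = (0.462 + 0.1914i)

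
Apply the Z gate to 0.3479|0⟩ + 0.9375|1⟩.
0.3479|0⟩ - 0.9375|1⟩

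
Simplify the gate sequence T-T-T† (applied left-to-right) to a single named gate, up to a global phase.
T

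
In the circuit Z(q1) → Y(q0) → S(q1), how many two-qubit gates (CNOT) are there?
0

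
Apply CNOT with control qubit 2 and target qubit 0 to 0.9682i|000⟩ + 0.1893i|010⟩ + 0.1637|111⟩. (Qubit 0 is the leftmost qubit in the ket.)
0.9682i|000⟩ + 0.1893i|010⟩ + 0.1637|011⟩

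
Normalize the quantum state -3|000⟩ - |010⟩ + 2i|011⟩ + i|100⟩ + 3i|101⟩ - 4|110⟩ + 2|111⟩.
-0.4523|000⟩ - 0.1508|010⟩ + 0.3015i|011⟩ + 0.1508i|100⟩ + 0.4523i|101⟩ - 0.603|110⟩ + 0.3015|111⟩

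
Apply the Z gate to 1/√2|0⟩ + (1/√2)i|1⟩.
1/√2|0⟩ - (1/√2)i|1⟩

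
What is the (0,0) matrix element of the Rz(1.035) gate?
(0.8691 - 0.4947i)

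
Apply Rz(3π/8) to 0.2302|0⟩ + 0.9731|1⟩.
(0.1914 - 0.1279i)|0⟩ + (0.8091 + 0.5406i)|1⟩

Rz(3π/8) = [[e^(−iθ/2), 0], [0, e^(iθ/2)]] with e^(±iθ/2) = cos(θ/2) ± i·sin(θ/2); θ = 3π/8, cos(θ/2) ≈ 0.83147, sin(θ/2) ≈ 0.55557.
With a = amp(|0⟩) = 0.2302 and b = amp(|1⟩) = 0.9731:
new amp(|0⟩) = (0.83147 - 0.55557i)·a = (0.1914 - 0.1279i)
new amp(|1⟩) = (0.83147 + 0.55557i)·b = (0.8091 + 0.5406i)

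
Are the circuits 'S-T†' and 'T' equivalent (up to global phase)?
Yes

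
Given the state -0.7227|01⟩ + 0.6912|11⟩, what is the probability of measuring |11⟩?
0.4778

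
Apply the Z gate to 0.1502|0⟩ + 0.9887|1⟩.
0.1502|0⟩ - 0.9887|1⟩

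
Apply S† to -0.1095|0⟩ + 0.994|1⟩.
-0.1095|0⟩ - 0.994i|1⟩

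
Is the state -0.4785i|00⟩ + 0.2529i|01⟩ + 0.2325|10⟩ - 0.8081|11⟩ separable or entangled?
Entangled

Writing the state as a|00⟩ + b|01⟩ + c|10⟩ + d|11⟩, it is a product state iff ad − bc = 0.
Here (a, b, c, d) = (-0.4785i, 0.2529i, 0.2325, -0.8081): ad − bc = (-0.4785i)(-0.8081) − (0.2529i)(0.2325) = 0.3279i ≠ 0, so the state is entangled.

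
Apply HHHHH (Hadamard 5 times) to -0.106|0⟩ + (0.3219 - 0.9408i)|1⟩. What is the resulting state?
(0.1527 - 0.6652i)|0⟩ + (-0.3026 + 0.6652i)|1⟩

H² = I, so H^5 = H: a single Hadamard. With (a, b) = (-0.106, (0.3219 - 0.9408i)), H gives ((a + b)/√2, (a − b)/√2) = ((0.1527 - 0.6652i), (-0.3026 + 0.6652i)).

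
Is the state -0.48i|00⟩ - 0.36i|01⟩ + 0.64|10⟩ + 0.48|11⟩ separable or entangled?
Separable

Writing the state as a|00⟩ + b|01⟩ + c|10⟩ + d|11⟩, it is a product state iff ad − bc = 0.
Here (a, b, c, d) = (-0.48i, -0.36i, 0.64, 0.48): ad − bc = (-0.48i)(0.48) − (-0.36i)(0.64) = 0, so the state is separable.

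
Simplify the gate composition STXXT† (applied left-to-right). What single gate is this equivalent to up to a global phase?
S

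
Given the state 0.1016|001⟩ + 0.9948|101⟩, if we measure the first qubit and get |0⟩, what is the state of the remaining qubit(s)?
|01⟩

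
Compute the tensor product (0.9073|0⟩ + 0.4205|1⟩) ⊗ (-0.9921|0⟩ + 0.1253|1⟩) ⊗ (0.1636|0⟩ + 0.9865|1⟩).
-0.1473|000⟩ - 0.888|001⟩ + 0.0186|010⟩ + 0.1121|011⟩ - 0.06825|100⟩ - 0.4115|101⟩ + 0.00862|110⟩ + 0.05198|111⟩

amp(|b₁b₂…⟩) = product of the factor amplitudes for bits b₁, b₂, …; only kets whose every factor amplitude is nonzero survive.
|000⟩: (0.9073)(-0.9921)(0.1636) = -0.1473
|001⟩: (0.9073)(-0.9921)(0.9865) = -0.888
|010⟩: (0.9073)(0.1253)(0.1636) = 0.0186
|011⟩: (0.9073)(0.1253)(0.9865) = 0.1121
|100⟩: (0.4205)(-0.9921)(0.1636) = -0.06825
|101⟩: (0.4205)(-0.9921)(0.9865) = -0.4115
|110⟩: (0.4205)(0.1253)(0.1636) = 0.00862
|111⟩: (0.4205)(0.1253)(0.9865) = 0.05198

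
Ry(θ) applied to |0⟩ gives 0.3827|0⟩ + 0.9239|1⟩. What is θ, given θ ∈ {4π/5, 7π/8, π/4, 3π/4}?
3π/4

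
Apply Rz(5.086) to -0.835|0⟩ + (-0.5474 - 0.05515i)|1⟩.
(0.6898 + 0.4705i)|0⟩ + (0.4833 - 0.2629i)|1⟩

Rz(5.086) = [[e^(−iθ/2), 0], [0, e^(iθ/2)]] with e^(±iθ/2) = cos(θ/2) ± i·sin(θ/2); θ = 5.086, cos(θ/2) ≈ -0.826129, sin(θ/2) ≈ 0.56348.
With a = amp(|0⟩) = -0.835 and b = amp(|1⟩) = (-0.5474 - 0.05515i):
new amp(|0⟩) = (-0.826129 - 0.56348i)·a = (0.6898 + 0.4705i)
new amp(|1⟩) = (-0.826129 + 0.56348i)·b = (0.4833 - 0.2629i)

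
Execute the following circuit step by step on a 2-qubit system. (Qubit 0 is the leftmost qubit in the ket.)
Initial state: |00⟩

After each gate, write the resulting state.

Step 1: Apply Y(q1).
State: i|01⟩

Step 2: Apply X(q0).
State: i|11⟩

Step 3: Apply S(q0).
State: -|11⟩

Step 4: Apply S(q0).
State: -i|11⟩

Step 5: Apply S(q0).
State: |11⟩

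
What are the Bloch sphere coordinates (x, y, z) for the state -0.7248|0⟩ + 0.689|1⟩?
(-0.9988, 0, 0.05061)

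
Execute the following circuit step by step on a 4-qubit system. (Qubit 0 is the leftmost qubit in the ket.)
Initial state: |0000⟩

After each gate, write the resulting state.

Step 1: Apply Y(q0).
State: i|1000⟩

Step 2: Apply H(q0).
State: (1/√2)i|0000⟩ - (1/√2)i|1000⟩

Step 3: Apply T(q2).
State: (1/√2)i|0000⟩ - (1/√2)i|1000⟩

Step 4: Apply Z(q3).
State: (1/√2)i|0000⟩ - (1/√2)i|1000⟩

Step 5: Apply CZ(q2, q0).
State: (1/√2)i|0000⟩ - (1/√2)i|1000⟩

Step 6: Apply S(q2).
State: (1/√2)i|0000⟩ - (1/√2)i|1000⟩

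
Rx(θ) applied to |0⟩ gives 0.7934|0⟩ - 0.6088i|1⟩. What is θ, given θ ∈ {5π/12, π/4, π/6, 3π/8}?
5π/12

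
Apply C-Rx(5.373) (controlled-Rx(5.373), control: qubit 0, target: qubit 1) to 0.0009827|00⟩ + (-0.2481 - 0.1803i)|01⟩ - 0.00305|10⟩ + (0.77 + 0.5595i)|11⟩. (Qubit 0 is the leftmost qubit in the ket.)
0.0009827|00⟩ + (-0.2481 - 0.1803i)|01⟩ + (0.2487 - 0.3385i)|10⟩ + (-0.6916 - 0.5012i)|11⟩

C-Rx(5.373) leaves the control-|0⟩ kets |00⟩, |01⟩ unchanged and applies Rx(5.373) to qubit 1 on the control-|1⟩ pair (|10⟩, |11⟩).
Rx(5.373) = [[cos(θ/2), −i·sin(θ/2)], [−i·sin(θ/2), cos(θ/2)]]; θ = 5.373, cos(θ/2) ≈ -0.89822, sin(θ/2) ≈ 0.439546.
With a = amp(|10⟩) = -0.00305 and b = amp(|11⟩) = (0.77 + 0.5595i):
new amp(|10⟩) = (-0.89822)·a + (-0.439546i)·b = (0.2487 - 0.3385i)
new amp(|11⟩) = (-0.439546i)·a + (-0.89822)·b = (-0.6916 - 0.5012i)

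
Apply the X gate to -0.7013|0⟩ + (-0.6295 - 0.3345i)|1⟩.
(-0.6295 - 0.3345i)|0⟩ - 0.7013|1⟩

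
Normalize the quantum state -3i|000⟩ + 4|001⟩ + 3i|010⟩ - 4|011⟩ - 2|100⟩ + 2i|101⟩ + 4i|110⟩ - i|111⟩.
-0.3464i|000⟩ + 0.4619|001⟩ + 0.3464i|010⟩ - 0.4619|011⟩ - 0.2309|100⟩ + 0.2309i|101⟩ + 0.4619i|110⟩ - 0.1155i|111⟩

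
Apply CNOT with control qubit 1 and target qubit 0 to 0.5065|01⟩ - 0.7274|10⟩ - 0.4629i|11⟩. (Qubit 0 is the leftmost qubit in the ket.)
-0.4629i|01⟩ - 0.7274|10⟩ + 0.5065|11⟩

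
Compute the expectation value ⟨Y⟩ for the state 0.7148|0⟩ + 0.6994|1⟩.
0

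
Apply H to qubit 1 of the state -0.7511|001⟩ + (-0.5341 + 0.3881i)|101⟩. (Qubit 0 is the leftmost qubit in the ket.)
-0.5311|001⟩ - 0.5311|011⟩ + (-0.3777 + 0.2744i)|101⟩ + (-0.3777 + 0.2744i)|111⟩

H on qubit 1 mixes each pair of kets that differ only in qubit 1: amplitudes (a, b) of (|…0…⟩, |…1…⟩) become ((a + b)/√2, (a − b)/√2). Kets absent from the input have amplitude 0.
(|001⟩, |011⟩): (a, b) = (-0.7511, 0) → (-0.5311, -0.5311)
(|101⟩, |111⟩): (a, b) = ((-0.5341 + 0.3881i), 0) → ((-0.3777 + 0.2744i), (-0.3777 + 0.2744i))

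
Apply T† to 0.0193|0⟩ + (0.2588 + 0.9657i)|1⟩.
0.0193|0⟩ + (0.8659 + 0.4999i)|1⟩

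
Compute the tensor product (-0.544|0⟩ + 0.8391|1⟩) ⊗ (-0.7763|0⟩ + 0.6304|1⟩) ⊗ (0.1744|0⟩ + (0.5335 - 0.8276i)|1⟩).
0.07365|000⟩ + (0.2253 - 0.3495i)|001⟩ - 0.05981|010⟩ + (-0.183 + 0.2838i)|011⟩ - 0.1136|100⟩ + (-0.3475 + 0.5391i)|101⟩ + 0.09225|110⟩ + (0.2822 - 0.4378i)|111⟩

amp(|b₁b₂…⟩) = product of the factor amplitudes for bits b₁, b₂, …; only kets whose every factor amplitude is nonzero survive.
|000⟩: (-0.544)(-0.7763)(0.1744) = 0.07365
|001⟩: (-0.544)(-0.7763)(0.5335 - 0.8276i) = (0.2253 - 0.3495i)
|010⟩: (-0.544)(0.6304)(0.1744) = -0.05981
|011⟩: (-0.544)(0.6304)(0.5335 - 0.8276i) = (-0.183 + 0.2838i)
|100⟩: (0.8391)(-0.7763)(0.1744) = -0.1136
|101⟩: (0.8391)(-0.7763)(0.5335 - 0.8276i) = (-0.3475 + 0.5391i)
|110⟩: (0.8391)(0.6304)(0.1744) = 0.09225
|111⟩: (0.8391)(0.6304)(0.5335 - 0.8276i) = (0.2822 - 0.4378i)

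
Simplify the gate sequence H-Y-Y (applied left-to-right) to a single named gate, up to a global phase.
H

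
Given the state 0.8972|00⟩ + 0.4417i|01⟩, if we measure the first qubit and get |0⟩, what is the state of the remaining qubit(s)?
0.8972|0⟩ + 0.4417i|1⟩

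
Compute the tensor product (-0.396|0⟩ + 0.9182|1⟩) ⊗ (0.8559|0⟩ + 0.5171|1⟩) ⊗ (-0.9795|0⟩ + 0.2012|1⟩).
0.332|000⟩ - 0.06819|001⟩ + 0.2006|010⟩ - 0.0412|011⟩ - 0.7698|100⟩ + 0.1581|101⟩ - 0.4651|110⟩ + 0.09553|111⟩

amp(|b₁b₂…⟩) = product of the factor amplitudes for bits b₁, b₂, …; only kets whose every factor amplitude is nonzero survive.
|000⟩: (-0.396)(0.8559)(-0.9795) = 0.332
|001⟩: (-0.396)(0.8559)(0.2012) = -0.06819
|010⟩: (-0.396)(0.5171)(-0.9795) = 0.2006
|011⟩: (-0.396)(0.5171)(0.2012) = -0.0412
|100⟩: (0.9182)(0.8559)(-0.9795) = -0.7698
|101⟩: (0.9182)(0.8559)(0.2012) = 0.1581
|110⟩: (0.9182)(0.5171)(-0.9795) = -0.4651
|111⟩: (0.9182)(0.5171)(0.2012) = 0.09553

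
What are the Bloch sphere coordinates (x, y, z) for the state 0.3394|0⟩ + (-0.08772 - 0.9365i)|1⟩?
(-0.05954, -0.6357, -0.7695)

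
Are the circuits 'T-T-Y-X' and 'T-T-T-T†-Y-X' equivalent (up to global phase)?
Yes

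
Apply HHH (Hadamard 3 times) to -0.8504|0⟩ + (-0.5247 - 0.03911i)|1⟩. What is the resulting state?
(-0.9723 - 0.02765i)|0⟩ + (-0.2303 + 0.02765i)|1⟩

H² = I, so H^3 = H: a single Hadamard. With (a, b) = (-0.8504, (-0.5247 - 0.03911i)), H gives ((a + b)/√2, (a − b)/√2) = ((-0.9723 - 0.02765i), (-0.2303 + 0.02765i)).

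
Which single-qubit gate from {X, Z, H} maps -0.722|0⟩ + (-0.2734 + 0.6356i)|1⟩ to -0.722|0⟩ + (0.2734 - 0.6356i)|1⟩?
Z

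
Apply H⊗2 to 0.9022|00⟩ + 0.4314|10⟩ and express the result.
0.6668|00⟩ + 0.6668|01⟩ + 0.2354|10⟩ + 0.2354|11⟩

H⊗2 gives amp(|y⟩) = (1/2) Σ_x (−1)^(x·y) amp(|x⟩), where x·y is the number of positions in which both x and y have a 1.
|00⟩: (0.9022 + 0.4314)/2 = 0.6668
|01⟩: (0.9022 + 0.4314)/2 = 0.6668
|10⟩: (0.9022 - 0.4314)/2 = 0.2354
|11⟩: (0.9022 - 0.4314)/2 = 0.2354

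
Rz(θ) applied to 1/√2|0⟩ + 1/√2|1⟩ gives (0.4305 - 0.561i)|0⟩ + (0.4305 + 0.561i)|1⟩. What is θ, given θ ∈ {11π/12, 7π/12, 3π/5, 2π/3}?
7π/12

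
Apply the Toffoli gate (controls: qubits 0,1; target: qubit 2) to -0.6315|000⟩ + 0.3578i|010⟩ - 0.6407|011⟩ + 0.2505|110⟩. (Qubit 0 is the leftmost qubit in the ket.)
-0.6315|000⟩ + 0.3578i|010⟩ - 0.6407|011⟩ + 0.2505|111⟩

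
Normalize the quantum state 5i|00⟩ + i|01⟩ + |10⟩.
0.9623i|00⟩ + 0.1925i|01⟩ + 0.1925|10⟩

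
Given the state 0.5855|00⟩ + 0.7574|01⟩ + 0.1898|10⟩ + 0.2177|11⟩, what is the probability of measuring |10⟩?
0.03602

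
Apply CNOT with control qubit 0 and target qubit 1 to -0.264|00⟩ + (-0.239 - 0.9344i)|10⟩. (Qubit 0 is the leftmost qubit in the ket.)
-0.264|00⟩ + (-0.239 - 0.9344i)|11⟩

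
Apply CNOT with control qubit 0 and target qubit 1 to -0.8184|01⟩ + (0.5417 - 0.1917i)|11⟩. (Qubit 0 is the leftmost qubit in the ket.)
-0.8184|01⟩ + (0.5417 - 0.1917i)|10⟩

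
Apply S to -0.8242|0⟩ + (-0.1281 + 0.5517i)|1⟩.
-0.8242|0⟩ + (-0.5517 - 0.1281i)|1⟩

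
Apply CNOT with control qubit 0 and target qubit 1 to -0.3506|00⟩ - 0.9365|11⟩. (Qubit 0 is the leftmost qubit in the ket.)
-0.3506|00⟩ - 0.9365|10⟩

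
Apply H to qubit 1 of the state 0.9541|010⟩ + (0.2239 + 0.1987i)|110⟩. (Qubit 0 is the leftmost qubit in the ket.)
0.6747|000⟩ - 0.6747|010⟩ + (0.1583 + 0.1405i)|100⟩ + (-0.1583 - 0.1405i)|110⟩

H on qubit 1 mixes each pair of kets that differ only in qubit 1: amplitudes (a, b) of (|…0…⟩, |…1…⟩) become ((a + b)/√2, (a − b)/√2). Kets absent from the input have amplitude 0.
(|000⟩, |010⟩): (a, b) = (0, 0.9541) → (0.6747, -0.6747)
(|100⟩, |110⟩): (a, b) = (0, (0.2239 + 0.1987i)) → ((0.1583 + 0.1405i), (-0.1583 - 0.1405i))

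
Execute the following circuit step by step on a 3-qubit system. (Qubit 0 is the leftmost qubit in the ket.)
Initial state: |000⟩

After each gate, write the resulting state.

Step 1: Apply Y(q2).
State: i|001⟩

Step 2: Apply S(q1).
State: i|001⟩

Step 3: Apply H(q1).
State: (1/√2)i|001⟩ + (1/√2)i|011⟩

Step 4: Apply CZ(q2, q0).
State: (1/√2)i|001⟩ + (1/√2)i|011⟩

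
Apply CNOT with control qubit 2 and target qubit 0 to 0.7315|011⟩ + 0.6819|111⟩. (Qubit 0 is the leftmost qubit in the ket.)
0.6819|011⟩ + 0.7315|111⟩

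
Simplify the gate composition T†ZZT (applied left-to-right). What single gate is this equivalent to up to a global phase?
I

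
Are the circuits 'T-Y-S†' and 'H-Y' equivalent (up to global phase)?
No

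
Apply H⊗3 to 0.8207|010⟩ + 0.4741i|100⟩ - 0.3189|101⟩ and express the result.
(0.1774 + 0.1676i)|000⟩ + (0.4029 + 0.1676i)|001⟩ + (-0.4029 + 0.1676i)|010⟩ + (-0.1774 + 0.1676i)|011⟩ + (0.4029 - 0.1676i)|100⟩ + (0.1774 - 0.1676i)|101⟩ + (-0.1774 - 0.1676i)|110⟩ + (-0.4029 - 0.1676i)|111⟩

H⊗3 gives amp(|y⟩) = (1/2√2) Σ_x (−1)^(x·y) amp(|x⟩), where x·y is the number of positions in which both x and y have a 1.
|000⟩: (0.8207 + 0.4741i - 0.3189)/(2√2) = (0.1774 + 0.1676i)
|001⟩: (0.8207 + 0.4741i + 0.3189)/(2√2) = (0.4029 + 0.1676i)
|010⟩: (-0.8207 + 0.4741i - 0.3189)/(2√2) = (-0.4029 + 0.1676i)
|011⟩: (-0.8207 + 0.4741i + 0.3189)/(2√2) = (-0.1774 + 0.1676i)
|100⟩: (0.8207 - 0.4741i + 0.3189)/(2√2) = (0.4029 - 0.1676i)
|101⟩: (0.8207 - 0.4741i - 0.3189)/(2√2) = (0.1774 - 0.1676i)
|110⟩: (-0.8207 - 0.4741i + 0.3189)/(2√2) = (-0.1774 - 0.1676i)
|111⟩: (-0.8207 - 0.4741i - 0.3189)/(2√2) = (-0.4029 - 0.1676i)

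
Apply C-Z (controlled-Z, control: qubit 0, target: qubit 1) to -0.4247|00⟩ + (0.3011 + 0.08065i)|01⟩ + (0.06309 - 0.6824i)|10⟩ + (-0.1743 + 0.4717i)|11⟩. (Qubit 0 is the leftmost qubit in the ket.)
-0.4247|00⟩ + (0.3011 + 0.08065i)|01⟩ + (0.06309 - 0.6824i)|10⟩ + (0.1743 - 0.4717i)|11⟩

C-Z leaves the control-|0⟩ kets |00⟩, |01⟩ unchanged and applies Z to qubit 1 on the control-|1⟩ pair (|10⟩, |11⟩).
Z = [[1, 0], [0, -1]].
With a = amp(|10⟩) = (0.06309 - 0.6824i) and b = amp(|11⟩) = (-0.1743 + 0.4717i):
new amp(|10⟩) = (1)·a = (0.06309 - 0.6824i)
new amp(|11⟩) = (-1)·b = (0.1743 - 0.4717i)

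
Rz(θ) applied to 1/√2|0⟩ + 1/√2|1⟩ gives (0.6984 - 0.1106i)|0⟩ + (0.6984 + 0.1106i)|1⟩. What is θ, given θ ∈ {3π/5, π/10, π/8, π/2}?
π/10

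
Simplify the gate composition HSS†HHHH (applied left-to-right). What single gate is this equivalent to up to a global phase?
H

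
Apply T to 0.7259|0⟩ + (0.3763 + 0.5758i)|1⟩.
0.7259|0⟩ + (-0.1411 + 0.6732i)|1⟩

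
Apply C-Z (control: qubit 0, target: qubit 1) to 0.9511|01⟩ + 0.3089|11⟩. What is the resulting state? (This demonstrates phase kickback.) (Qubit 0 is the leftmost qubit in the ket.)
0.9511|01⟩ - 0.3089|11⟩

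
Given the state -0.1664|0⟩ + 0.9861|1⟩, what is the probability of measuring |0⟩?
0.02769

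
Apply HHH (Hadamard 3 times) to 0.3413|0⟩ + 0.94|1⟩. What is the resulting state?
0.906|0⟩ - 0.4233|1⟩

H² = I, so H^3 = H: a single Hadamard. With (a, b) = (0.3413, 0.94), H gives ((a + b)/√2, (a − b)/√2) = (0.906, -0.4233).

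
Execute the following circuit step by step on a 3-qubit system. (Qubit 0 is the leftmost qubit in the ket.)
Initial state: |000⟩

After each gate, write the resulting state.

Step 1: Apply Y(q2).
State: i|001⟩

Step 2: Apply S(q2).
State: -|001⟩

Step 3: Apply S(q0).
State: -|001⟩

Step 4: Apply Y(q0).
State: -i|101⟩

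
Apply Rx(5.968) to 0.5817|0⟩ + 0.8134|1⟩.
(-0.5745 - 0.1277i)|0⟩ + (-0.8033 - 0.09129i)|1⟩

Rx(5.968) = [[cos(θ/2), −i·sin(θ/2)], [−i·sin(θ/2), cos(θ/2)]]; θ = 5.968, cos(θ/2) ≈ -0.987608, sin(θ/2) ≈ 0.156941.
With a = amp(|0⟩) = 0.5817 and b = amp(|1⟩) = 0.8134:
new amp(|0⟩) = (-0.987608)·a + (-0.156941i)·b = (-0.5745 - 0.1277i)
new amp(|1⟩) = (-0.156941i)·a + (-0.987608)·b = (-0.8033 - 0.09129i)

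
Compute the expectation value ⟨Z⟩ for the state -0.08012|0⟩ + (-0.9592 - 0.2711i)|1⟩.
-0.9871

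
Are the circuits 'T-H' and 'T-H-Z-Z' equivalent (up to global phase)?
Yes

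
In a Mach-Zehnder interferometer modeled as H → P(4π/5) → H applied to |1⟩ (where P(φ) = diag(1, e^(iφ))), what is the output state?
(0.9045 - 0.2939i)|0⟩ + (0.09549 + 0.2939i)|1⟩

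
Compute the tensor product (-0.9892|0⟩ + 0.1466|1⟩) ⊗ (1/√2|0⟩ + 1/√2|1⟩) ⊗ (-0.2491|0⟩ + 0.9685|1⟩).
0.1742|000⟩ - 0.6774|001⟩ + 0.1742|010⟩ - 0.6774|011⟩ - 0.02582|100⟩ + 0.1004|101⟩ - 0.02582|110⟩ + 0.1004|111⟩

amp(|b₁b₂…⟩) = product of the factor amplitudes for bits b₁, b₂, …; only kets whose every factor amplitude is nonzero survive.
|000⟩: (-0.9892)(1/√2)(-0.2491) = 0.1742
|001⟩: (-0.9892)(1/√2)(0.9685) = -0.6774
|010⟩: (-0.9892)(1/√2)(-0.2491) = 0.1742
|011⟩: (-0.9892)(1/√2)(0.9685) = -0.6774
|100⟩: (0.1466)(1/√2)(-0.2491) = -0.02582
|101⟩: (0.1466)(1/√2)(0.9685) = 0.1004
|110⟩: (0.1466)(1/√2)(-0.2491) = -0.02582
|111⟩: (0.1466)(1/√2)(0.9685) = 0.1004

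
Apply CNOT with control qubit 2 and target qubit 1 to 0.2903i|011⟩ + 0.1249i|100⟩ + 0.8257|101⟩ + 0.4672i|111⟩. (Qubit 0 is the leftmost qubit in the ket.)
0.2903i|001⟩ + 0.1249i|100⟩ + 0.4672i|101⟩ + 0.8257|111⟩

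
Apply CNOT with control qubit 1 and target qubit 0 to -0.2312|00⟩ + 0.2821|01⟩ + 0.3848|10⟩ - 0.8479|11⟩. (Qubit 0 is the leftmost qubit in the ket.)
-0.2312|00⟩ - 0.8479|01⟩ + 0.3848|10⟩ + 0.2821|11⟩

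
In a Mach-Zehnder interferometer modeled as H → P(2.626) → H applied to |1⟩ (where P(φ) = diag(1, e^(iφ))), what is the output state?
(0.935 - 0.2465i)|0⟩ + (0.065 + 0.2465i)|1⟩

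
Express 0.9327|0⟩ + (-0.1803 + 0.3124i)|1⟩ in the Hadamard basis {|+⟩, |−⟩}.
(0.532 + 0.2209i)|+⟩ + (0.787 - 0.2209i)|−⟩

With |ψ⟩ = α|0⟩ + β|1⟩, the Hadamard-basis coefficients are ⟨+|ψ⟩ = (α + β)/√2 and ⟨−|ψ⟩ = (α − β)/√2.
Here α = 0.9327, β = (-0.1803 + 0.3124i): (α + β)/√2 = (0.532 + 0.2209i), (α − β)/√2 = (0.787 - 0.2209i).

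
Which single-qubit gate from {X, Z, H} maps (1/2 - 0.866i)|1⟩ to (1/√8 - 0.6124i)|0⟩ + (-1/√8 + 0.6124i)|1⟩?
H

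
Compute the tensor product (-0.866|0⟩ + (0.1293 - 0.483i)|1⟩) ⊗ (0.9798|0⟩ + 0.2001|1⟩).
-0.8485|00⟩ - 0.1733|01⟩ + (0.1267 - 0.4732i)|10⟩ + (0.02587 - 0.09665i)|11⟩

amp(|b₁b₂…⟩) = product of the factor amplitudes for bits b₁, b₂, …; only kets whose every factor amplitude is nonzero survive.
|00⟩: (-0.866)(0.9798) = -0.8485
|01⟩: (-0.866)(0.2001) = -0.1733
|10⟩: (0.1293 - 0.483i)(0.9798) = (0.1267 - 0.4732i)
|11⟩: (0.1293 - 0.483i)(0.2001) = (0.02587 - 0.09665i)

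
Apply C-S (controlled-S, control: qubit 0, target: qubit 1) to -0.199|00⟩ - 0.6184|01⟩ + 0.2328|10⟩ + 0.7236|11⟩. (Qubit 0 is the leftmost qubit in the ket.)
-0.199|00⟩ - 0.6184|01⟩ + 0.2328|10⟩ + 0.7236i|11⟩

C-S leaves the control-|0⟩ kets |00⟩, |01⟩ unchanged and applies S to qubit 1 on the control-|1⟩ pair (|10⟩, |11⟩).
S = [[1, 0], [0, i]].
With a = amp(|10⟩) = 0.2328 and b = amp(|11⟩) = 0.7236:
new amp(|10⟩) = (1)·a = 0.2328
new amp(|11⟩) = (i)·b = 0.7236i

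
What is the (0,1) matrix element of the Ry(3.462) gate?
-0.9872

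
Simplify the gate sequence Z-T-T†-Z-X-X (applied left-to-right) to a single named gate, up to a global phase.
I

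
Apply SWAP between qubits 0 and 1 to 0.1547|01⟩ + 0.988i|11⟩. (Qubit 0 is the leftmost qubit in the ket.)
0.1547|10⟩ + 0.988i|11⟩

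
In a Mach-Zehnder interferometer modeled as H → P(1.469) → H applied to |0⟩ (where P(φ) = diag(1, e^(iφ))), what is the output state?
(0.5508 + 0.4974i)|0⟩ + (0.4492 - 0.4974i)|1⟩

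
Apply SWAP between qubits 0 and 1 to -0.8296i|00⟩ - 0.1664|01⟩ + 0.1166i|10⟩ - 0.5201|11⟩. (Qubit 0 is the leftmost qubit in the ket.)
-0.8296i|00⟩ + 0.1166i|01⟩ - 0.1664|10⟩ - 0.5201|11⟩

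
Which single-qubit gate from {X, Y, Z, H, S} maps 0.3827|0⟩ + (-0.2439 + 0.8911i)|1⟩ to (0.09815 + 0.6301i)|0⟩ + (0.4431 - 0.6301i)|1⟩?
H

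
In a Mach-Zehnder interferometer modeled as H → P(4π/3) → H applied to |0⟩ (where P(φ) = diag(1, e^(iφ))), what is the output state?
(0.25 - 0.433i)|0⟩ + (0.75 + 0.433i)|1⟩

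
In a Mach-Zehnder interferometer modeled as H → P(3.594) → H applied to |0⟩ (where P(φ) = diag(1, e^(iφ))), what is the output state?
(0.0503 - 0.2186i)|0⟩ + (0.9497 + 0.2186i)|1⟩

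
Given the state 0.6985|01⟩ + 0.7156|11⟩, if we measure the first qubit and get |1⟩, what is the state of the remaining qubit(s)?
|1⟩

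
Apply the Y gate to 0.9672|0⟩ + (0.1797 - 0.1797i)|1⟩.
(-0.1797 - 0.1797i)|0⟩ + 0.9672i|1⟩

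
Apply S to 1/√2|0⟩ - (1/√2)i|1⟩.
1/√2|0⟩ + 1/√2|1⟩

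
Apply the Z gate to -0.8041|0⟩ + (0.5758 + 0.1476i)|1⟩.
-0.8041|0⟩ + (-0.5758 - 0.1476i)|1⟩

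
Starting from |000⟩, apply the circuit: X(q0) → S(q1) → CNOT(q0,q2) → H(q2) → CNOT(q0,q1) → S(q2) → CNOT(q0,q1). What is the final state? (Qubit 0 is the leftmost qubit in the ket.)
1/√2|100⟩ - (1/√2)i|101⟩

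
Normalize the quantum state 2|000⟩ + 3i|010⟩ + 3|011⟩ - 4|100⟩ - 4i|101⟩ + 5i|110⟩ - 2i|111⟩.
0.2195|000⟩ + 0.3293i|010⟩ + 0.3293|011⟩ - 0.4391|100⟩ - 0.4391i|101⟩ + 0.5488i|110⟩ - 0.2195i|111⟩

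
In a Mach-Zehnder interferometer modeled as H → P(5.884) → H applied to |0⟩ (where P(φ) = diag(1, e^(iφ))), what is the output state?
(0.9607 - 0.1943i)|0⟩ + (0.03931 + 0.1943i)|1⟩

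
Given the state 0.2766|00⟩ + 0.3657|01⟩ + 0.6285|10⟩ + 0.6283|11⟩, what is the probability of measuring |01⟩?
0.1337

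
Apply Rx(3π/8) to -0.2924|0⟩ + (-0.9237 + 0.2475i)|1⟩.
(-0.1056 + 0.5132i)|0⟩ + (-0.768 + 0.3682i)|1⟩

Rx(3π/8) = [[cos(θ/2), −i·sin(θ/2)], [−i·sin(θ/2), cos(θ/2)]]; θ = 3π/8, cos(θ/2) ≈ 0.83147, sin(θ/2) ≈ 0.55557.
With a = amp(|0⟩) = -0.2924 and b = amp(|1⟩) = (-0.9237 + 0.2475i):
new amp(|0⟩) = (0.83147)·a + (-0.55557i)·b = (-0.1056 + 0.5132i)
new amp(|1⟩) = (-0.55557i)·a + (0.83147)·b = (-0.768 + 0.3682i)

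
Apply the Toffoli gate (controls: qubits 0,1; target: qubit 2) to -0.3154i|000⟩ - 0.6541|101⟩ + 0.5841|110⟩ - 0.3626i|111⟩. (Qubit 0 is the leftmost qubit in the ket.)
-0.3154i|000⟩ - 0.6541|101⟩ - 0.3626i|110⟩ + 0.5841|111⟩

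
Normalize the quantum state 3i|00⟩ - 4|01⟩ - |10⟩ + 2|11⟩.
0.5477i|00⟩ - 0.7303|01⟩ - 0.1826|10⟩ + 0.3651|11⟩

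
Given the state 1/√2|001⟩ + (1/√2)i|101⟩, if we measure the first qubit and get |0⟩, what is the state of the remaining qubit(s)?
|01⟩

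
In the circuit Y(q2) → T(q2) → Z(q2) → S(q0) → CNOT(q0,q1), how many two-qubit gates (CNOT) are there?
1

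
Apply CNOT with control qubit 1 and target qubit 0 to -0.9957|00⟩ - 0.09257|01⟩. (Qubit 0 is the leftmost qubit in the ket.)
-0.9957|00⟩ - 0.09257|11⟩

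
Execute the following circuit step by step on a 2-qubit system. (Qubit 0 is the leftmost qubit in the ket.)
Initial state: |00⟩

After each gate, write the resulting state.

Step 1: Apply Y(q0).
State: i|10⟩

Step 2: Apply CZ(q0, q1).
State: i|10⟩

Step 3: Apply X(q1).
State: i|11⟩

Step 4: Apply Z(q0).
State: -i|11⟩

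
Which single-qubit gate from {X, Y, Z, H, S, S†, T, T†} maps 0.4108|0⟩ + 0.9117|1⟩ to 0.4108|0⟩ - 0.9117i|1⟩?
S†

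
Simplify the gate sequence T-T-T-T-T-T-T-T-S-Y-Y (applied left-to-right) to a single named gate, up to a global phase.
S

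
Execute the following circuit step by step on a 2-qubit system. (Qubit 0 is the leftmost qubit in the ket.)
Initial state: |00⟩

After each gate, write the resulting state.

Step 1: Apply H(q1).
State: 1/√2|00⟩ + 1/√2|01⟩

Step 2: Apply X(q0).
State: 1/√2|10⟩ + 1/√2|11⟩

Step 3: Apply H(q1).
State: |10⟩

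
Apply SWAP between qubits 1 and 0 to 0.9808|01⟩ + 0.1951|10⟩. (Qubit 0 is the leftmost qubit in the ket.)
0.1951|01⟩ + 0.9808|10⟩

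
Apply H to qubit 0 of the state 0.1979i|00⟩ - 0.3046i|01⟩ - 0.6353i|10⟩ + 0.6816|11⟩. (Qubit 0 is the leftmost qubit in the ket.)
-0.3093i|00⟩ + (0.482 - 0.2154i)|01⟩ + 0.5892i|10⟩ + (-0.482 - 0.2154i)|11⟩

H on qubit 0 mixes each pair of kets that differ only in qubit 0: amplitudes (a, b) of (|…0…⟩, |…1…⟩) become ((a + b)/√2, (a − b)/√2). Kets absent from the input have amplitude 0.
(|00⟩, |10⟩): (a, b) = (0.1979i, -0.6353i) → (-0.3093i, 0.5892i)
(|01⟩, |11⟩): (a, b) = (-0.3046i, 0.6816) → ((0.482 - 0.2154i), (-0.482 - 0.2154i))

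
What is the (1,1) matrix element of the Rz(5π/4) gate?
(-0.3827 + 0.9239i)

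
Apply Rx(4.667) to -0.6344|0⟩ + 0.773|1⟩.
(0.4383 - 0.5589i)|0⟩ + (-0.534 + 0.4587i)|1⟩

Rx(4.667) = [[cos(θ/2), −i·sin(θ/2)], [−i·sin(θ/2), cos(θ/2)]]; θ = 4.667, cos(θ/2) ≈ -0.690879, sin(θ/2) ≈ 0.722971.
With a = amp(|0⟩) = -0.6344 and b = amp(|1⟩) = 0.773:
new amp(|0⟩) = (-0.690879)·a + (-0.722971i)·b = (0.4383 - 0.5589i)
new amp(|1⟩) = (-0.722971i)·a + (-0.690879)·b = (-0.534 + 0.4587i)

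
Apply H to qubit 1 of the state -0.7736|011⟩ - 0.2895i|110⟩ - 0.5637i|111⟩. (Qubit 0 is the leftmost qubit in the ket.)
-0.547|001⟩ + 0.547|011⟩ - 0.2047i|100⟩ - 0.3986i|101⟩ + 0.2047i|110⟩ + 0.3986i|111⟩

H on qubit 1 mixes each pair of kets that differ only in qubit 1: amplitudes (a, b) of (|…0…⟩, |…1…⟩) become ((a + b)/√2, (a − b)/√2). Kets absent from the input have amplitude 0.
(|001⟩, |011⟩): (a, b) = (0, -0.7736) → (-0.547, 0.547)
(|100⟩, |110⟩): (a, b) = (0, -0.2895i) → (-0.2047i, 0.2047i)
(|101⟩, |111⟩): (a, b) = (0, -0.5637i) → (-0.3986i, 0.3986i)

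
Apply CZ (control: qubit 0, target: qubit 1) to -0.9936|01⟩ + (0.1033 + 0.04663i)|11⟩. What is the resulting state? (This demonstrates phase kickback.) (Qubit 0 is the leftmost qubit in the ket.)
-0.9936|01⟩ + (-0.1033 - 0.04663i)|11⟩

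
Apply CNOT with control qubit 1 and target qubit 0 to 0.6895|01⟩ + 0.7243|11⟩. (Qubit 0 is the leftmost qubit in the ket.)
0.7243|01⟩ + 0.6895|11⟩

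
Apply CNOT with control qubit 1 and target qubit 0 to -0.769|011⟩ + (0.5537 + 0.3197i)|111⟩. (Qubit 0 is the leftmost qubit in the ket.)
(0.5537 + 0.3197i)|011⟩ - 0.769|111⟩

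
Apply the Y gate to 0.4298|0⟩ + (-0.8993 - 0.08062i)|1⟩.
(-0.08062 + 0.8993i)|0⟩ + 0.4298i|1⟩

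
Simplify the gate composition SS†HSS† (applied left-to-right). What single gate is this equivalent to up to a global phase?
H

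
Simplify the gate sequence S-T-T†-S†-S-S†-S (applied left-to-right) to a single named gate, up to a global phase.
S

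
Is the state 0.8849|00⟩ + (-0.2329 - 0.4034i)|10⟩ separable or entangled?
Separable

Writing the state as a|00⟩ + b|01⟩ + c|10⟩ + d|11⟩, it is a product state iff ad − bc = 0.
Here (a, b, c, d) = (0.8849, 0, (-0.2329 - 0.4034i), 0): ad − bc = (0.8849)(0) − (0)(-0.2329 - 0.4034i) = 0, so the state is separable.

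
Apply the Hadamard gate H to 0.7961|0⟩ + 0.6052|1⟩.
0.9909|0⟩ + 0.135|1⟩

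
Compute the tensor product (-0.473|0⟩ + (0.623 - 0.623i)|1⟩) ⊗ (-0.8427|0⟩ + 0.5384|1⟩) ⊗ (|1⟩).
0.3986|001⟩ - 0.2547|011⟩ + (-0.525 + 0.525i)|101⟩ + (0.3354 - 0.3354i)|111⟩

amp(|b₁b₂…⟩) = product of the factor amplitudes for bits b₁, b₂, …; only kets whose every factor amplitude is nonzero survive.
|001⟩: (-0.473)(-0.8427)(1) = 0.3986
|011⟩: (-0.473)(0.5384)(1) = -0.2547
|101⟩: (0.623 - 0.623i)(-0.8427)(1) = (-0.525 + 0.525i)
|111⟩: (0.623 - 0.623i)(0.5384)(1) = (0.3354 - 0.3354i)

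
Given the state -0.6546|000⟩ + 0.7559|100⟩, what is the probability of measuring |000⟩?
0.4285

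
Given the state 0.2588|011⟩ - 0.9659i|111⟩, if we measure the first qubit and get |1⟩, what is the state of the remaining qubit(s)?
-i|11⟩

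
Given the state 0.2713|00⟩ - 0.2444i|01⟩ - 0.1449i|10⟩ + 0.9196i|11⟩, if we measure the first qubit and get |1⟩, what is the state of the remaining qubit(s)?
-0.1556i|0⟩ + 0.9878i|1⟩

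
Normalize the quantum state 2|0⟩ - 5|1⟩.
0.3714|0⟩ - 0.9285|1⟩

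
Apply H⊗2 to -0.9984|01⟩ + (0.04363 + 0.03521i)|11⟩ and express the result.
(-0.4774 + 0.01761i)|00⟩ + (0.4774 - 0.01761i)|01⟩ + (-0.521 - 0.01761i)|10⟩ + (0.521 + 0.01761i)|11⟩

H⊗2 gives amp(|y⟩) = (1/2) Σ_x (−1)^(x·y) amp(|x⟩), where x·y is the number of positions in which both x and y have a 1.
|00⟩: (-0.9984 + (0.04363 + 0.03521i))/2 = (-0.4774 + 0.01761i)
|01⟩: (0.9984 - (0.04363 + 0.03521i))/2 = (0.4774 - 0.01761i)
|10⟩: (-0.9984 - (0.04363 + 0.03521i))/2 = (-0.521 - 0.01761i)
|11⟩: (0.9984 + (0.04363 + 0.03521i))/2 = (0.521 + 0.01761i)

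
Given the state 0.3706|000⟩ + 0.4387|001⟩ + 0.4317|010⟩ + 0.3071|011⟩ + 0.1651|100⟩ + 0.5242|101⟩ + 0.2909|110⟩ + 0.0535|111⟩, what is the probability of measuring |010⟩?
0.1864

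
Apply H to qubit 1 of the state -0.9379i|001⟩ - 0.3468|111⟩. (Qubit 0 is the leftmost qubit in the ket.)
-0.6632i|001⟩ - 0.6632i|011⟩ - 0.2452|101⟩ + 0.2452|111⟩

H on qubit 1 mixes each pair of kets that differ only in qubit 1: amplitudes (a, b) of (|…0…⟩, |…1…⟩) become ((a + b)/√2, (a − b)/√2). Kets absent from the input have amplitude 0.
(|001⟩, |011⟩): (a, b) = (-0.9379i, 0) → (-0.6632i, -0.6632i)
(|101⟩, |111⟩): (a, b) = (0, -0.3468) → (-0.2452, 0.2452)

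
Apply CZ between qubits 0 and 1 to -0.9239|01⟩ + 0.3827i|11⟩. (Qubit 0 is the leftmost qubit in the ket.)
-0.9239|01⟩ - 0.3827i|11⟩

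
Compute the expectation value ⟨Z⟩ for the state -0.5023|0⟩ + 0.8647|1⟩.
-0.4954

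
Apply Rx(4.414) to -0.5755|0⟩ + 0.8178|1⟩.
(0.3419 - 0.6578i)|0⟩ + (-0.4859 + 0.4629i)|1⟩

Rx(4.414) = [[cos(θ/2), −i·sin(θ/2)], [−i·sin(θ/2), cos(θ/2)]]; θ = 4.414, cos(θ/2) ≈ -0.594146, sin(θ/2) ≈ 0.804357.
With a = amp(|0⟩) = -0.5755 and b = amp(|1⟩) = 0.8178:
new amp(|0⟩) = (-0.594146)·a + (-0.804357i)·b = (0.3419 - 0.6578i)
new amp(|1⟩) = (-0.804357i)·a + (-0.594146)·b = (-0.4859 + 0.4629i)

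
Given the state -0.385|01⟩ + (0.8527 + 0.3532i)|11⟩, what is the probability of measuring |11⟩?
0.8518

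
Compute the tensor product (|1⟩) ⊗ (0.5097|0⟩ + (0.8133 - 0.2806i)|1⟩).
0.5097|10⟩ + (0.8133 - 0.2806i)|11⟩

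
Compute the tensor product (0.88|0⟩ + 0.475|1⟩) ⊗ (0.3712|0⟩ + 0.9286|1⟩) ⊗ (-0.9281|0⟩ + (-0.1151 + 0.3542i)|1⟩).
-0.3032|000⟩ + (-0.0376 + 0.1157i)|001⟩ - 0.7584|010⟩ + (-0.09406 + 0.2894i)|011⟩ - 0.1636|100⟩ + (-0.02029 + 0.06245i)|101⟩ - 0.4094|110⟩ + (-0.05077 + 0.1562i)|111⟩

amp(|b₁b₂…⟩) = product of the factor amplitudes for bits b₁, b₂, …; only kets whose every factor amplitude is nonzero survive.
|000⟩: (0.88)(0.3712)(-0.9281) = -0.3032
|001⟩: (0.88)(0.3712)(-0.1151 + 0.3542i) = (-0.0376 + 0.1157i)
|010⟩: (0.88)(0.9286)(-0.9281) = -0.7584
|011⟩: (0.88)(0.9286)(-0.1151 + 0.3542i) = (-0.09406 + 0.2894i)
|100⟩: (0.475)(0.3712)(-0.9281) = -0.1636
|101⟩: (0.475)(0.3712)(-0.1151 + 0.3542i) = (-0.02029 + 0.06245i)
|110⟩: (0.475)(0.9286)(-0.9281) = -0.4094
|111⟩: (0.475)(0.9286)(-0.1151 + 0.3542i) = (-0.05077 + 0.1562i)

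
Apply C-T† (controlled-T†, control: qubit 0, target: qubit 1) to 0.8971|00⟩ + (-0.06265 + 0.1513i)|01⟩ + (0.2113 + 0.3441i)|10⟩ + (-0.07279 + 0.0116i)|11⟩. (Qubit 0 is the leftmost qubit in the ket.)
0.8971|00⟩ + (-0.06265 + 0.1513i)|01⟩ + (0.2113 + 0.3441i)|10⟩ + (-0.04327 + 0.05967i)|11⟩

C-T† leaves the control-|0⟩ kets |00⟩, |01⟩ unchanged and applies T† to qubit 1 on the control-|1⟩ pair (|10⟩, |11⟩).
T† = [[1, 0], [0, (1/√2 - (1/√2)i)]].
With a = amp(|10⟩) = (0.2113 + 0.3441i) and b = amp(|11⟩) = (-0.07279 + 0.0116i):
new amp(|10⟩) = (1)·a = (0.2113 + 0.3441i)
new amp(|11⟩) = (1/√2 - (1/√2)i)·b = (-0.04327 + 0.05967i)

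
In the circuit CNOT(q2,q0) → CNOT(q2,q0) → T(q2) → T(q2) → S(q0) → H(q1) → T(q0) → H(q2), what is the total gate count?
8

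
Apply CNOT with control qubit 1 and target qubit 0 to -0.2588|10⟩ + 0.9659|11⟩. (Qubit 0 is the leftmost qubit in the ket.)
0.9659|01⟩ - 0.2588|10⟩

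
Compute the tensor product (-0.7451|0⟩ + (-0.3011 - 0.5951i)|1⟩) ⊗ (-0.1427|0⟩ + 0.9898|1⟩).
0.1063|00⟩ - 0.7375|01⟩ + (0.04297 + 0.08492i)|10⟩ + (-0.298 - 0.589i)|11⟩

amp(|b₁b₂…⟩) = product of the factor amplitudes for bits b₁, b₂, …; only kets whose every factor amplitude is nonzero survive.
|00⟩: (-0.7451)(-0.1427) = 0.1063
|01⟩: (-0.7451)(0.9898) = -0.7375
|10⟩: (-0.3011 - 0.5951i)(-0.1427) = (0.04297 + 0.08492i)
|11⟩: (-0.3011 - 0.5951i)(0.9898) = (-0.298 - 0.589i)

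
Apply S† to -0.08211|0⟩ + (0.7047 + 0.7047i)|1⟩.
-0.08211|0⟩ + (0.7047 - 0.7047i)|1⟩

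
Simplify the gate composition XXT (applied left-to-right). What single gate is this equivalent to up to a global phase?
T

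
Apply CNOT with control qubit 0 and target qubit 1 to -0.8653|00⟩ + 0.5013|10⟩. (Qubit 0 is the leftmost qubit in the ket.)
-0.8653|00⟩ + 0.5013|11⟩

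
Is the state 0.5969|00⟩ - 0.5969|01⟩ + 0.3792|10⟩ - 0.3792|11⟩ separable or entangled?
Separable

Writing the state as a|00⟩ + b|01⟩ + c|10⟩ + d|11⟩, it is a product state iff ad − bc = 0.
Here (a, b, c, d) = (0.5969, -0.5969, 0.3792, -0.3792): ad − bc = (0.5969)(-0.3792) − (-0.5969)(0.3792) = 0, so the state is separable.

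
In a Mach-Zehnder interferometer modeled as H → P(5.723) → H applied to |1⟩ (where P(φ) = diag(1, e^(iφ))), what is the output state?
(0.07642 + 0.2657i)|0⟩ + (0.9236 - 0.2657i)|1⟩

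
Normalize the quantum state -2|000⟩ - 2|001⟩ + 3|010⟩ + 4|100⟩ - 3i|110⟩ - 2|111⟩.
-0.2949|000⟩ - 0.2949|001⟩ + 0.4423|010⟩ + 0.5898|100⟩ - 0.4423i|110⟩ - 0.2949|111⟩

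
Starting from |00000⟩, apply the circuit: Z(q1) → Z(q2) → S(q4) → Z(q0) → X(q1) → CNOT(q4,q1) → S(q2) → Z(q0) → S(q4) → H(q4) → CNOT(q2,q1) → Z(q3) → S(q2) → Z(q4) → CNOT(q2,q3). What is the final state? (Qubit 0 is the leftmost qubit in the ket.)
1/√2|01000⟩ - 1/√2|01001⟩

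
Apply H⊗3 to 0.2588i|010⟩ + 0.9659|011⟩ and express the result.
(0.3415 + 0.0915i)|000⟩ + (-0.3415 + 0.0915i)|001⟩ + (-0.3415 - 0.0915i)|010⟩ + (0.3415 - 0.0915i)|011⟩ + (0.3415 + 0.0915i)|100⟩ + (-0.3415 + 0.0915i)|101⟩ + (-0.3415 - 0.0915i)|110⟩ + (0.3415 - 0.0915i)|111⟩

H⊗3 gives amp(|y⟩) = (1/2√2) Σ_x (−1)^(x·y) amp(|x⟩), where x·y is the number of positions in which both x and y have a 1.
|000⟩: (0.2588i + 0.9659)/(2√2) = (0.3415 + 0.0915i)
|001⟩: (0.2588i - 0.9659)/(2√2) = (-0.3415 + 0.0915i)
|010⟩: (-0.2588i - 0.9659)/(2√2) = (-0.3415 - 0.0915i)
|011⟩: (-0.2588i + 0.9659)/(2√2) = (0.3415 - 0.0915i)
|100⟩: (0.2588i + 0.9659)/(2√2) = (0.3415 + 0.0915i)
|101⟩: (0.2588i - 0.9659)/(2√2) = (-0.3415 + 0.0915i)
|110⟩: (-0.2588i - 0.9659)/(2√2) = (-0.3415 - 0.0915i)
|111⟩: (-0.2588i + 0.9659)/(2√2) = (0.3415 - 0.0915i)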